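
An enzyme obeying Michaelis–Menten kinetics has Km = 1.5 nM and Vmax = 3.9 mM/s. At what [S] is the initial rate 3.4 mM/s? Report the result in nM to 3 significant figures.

10.2 nM

Rearranging v = Vmax[S]/(Km+[S]) gives [S] = Km·v/(Vmax − v).
[S] = 1.5 × 3.4 / (3.9 − 3.4) = 5.100/0.5000 = 10.2 nM.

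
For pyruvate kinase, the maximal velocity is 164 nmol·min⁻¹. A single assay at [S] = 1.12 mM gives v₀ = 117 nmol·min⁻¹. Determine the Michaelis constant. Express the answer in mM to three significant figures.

0.450 mM

From v = Vmax[S]/(Km+[S]), Km = [S](Vmax − v)/v.
Km = 1.12 × (164 − 117) / 117 = 52.64/117 = 0.450 mM.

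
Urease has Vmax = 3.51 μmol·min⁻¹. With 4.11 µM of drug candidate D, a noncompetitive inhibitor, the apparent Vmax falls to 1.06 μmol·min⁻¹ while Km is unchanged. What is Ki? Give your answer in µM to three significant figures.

Noncompetitive: Vmax,app = Vmax/α with α = 1 + [I]/Ki.
α = Vmax/Vmax,app = 3.51/1.06 = 3.311.
Since α = 1 + [I]/Ki, [I]/Ki = 3.311 − 1 = 2.311 and Ki = 4.11/2.311 = 1.78 µM.

1.78 µM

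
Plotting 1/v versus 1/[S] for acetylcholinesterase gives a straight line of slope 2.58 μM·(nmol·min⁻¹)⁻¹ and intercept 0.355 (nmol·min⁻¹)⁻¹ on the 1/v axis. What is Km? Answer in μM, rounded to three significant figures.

7.27 μM

y-intercept = 1/Vmax ⇒ Vmax = 2.82 nmol·min⁻¹; slope = Km/Vmax ⇒ Km = slope × Vmax.
Km = 2.58 × 2.82 = 7.27 μM.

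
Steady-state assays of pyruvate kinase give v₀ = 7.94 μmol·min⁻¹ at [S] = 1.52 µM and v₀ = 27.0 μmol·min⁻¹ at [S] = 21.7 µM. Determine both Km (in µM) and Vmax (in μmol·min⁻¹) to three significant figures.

From v = Vmax[S]/(Km+[S]), each point gives Vmax = v(Km+[S])/[S].
Equating: 7.94(Km+1.52)/1.52 = 27.0(Km+21.7)/21.7.
5.224·Km + 7.94 = 1.244·Km + 27.0, so (5.224 − 1.244)·Km = 27.0 − 7.94.
Km = 19.06/3.979 = 4.79 µM; then Vmax = 7.94(4.79+1.52)/1.52 = 33.0 μmol·min⁻¹.

Km = 4.79 µM; Vmax = 33.0 μmol·min⁻¹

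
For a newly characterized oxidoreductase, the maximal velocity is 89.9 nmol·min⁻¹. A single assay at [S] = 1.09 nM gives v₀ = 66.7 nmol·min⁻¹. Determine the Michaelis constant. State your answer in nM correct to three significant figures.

From v = Vmax[S]/(Km+[S]), Km = [S](Vmax − v)/v.
Km = 1.09 × (89.9 − 66.7) / 66.7 = 25.29/66.7 = 0.379 nM.

0.379 nM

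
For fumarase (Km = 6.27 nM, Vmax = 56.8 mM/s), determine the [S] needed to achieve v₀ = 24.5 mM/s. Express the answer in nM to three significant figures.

Rearranging v = Vmax[S]/(Km+[S]) gives [S] = Km·v/(Vmax − v).
[S] = 6.27 × 24.5 / (56.8 − 24.5) = 153.6/32.30 = 4.76 nM.

4.76 nM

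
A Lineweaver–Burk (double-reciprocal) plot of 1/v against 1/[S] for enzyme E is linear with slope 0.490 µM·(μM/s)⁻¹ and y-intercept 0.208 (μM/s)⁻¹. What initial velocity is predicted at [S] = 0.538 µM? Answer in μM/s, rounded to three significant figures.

0.894 μM/s

The y-intercept is 1/Vmax, so Vmax = 1/0.208 = 4.81 μM/s.
The slope is Km/Vmax, so Km = 0.490 × 4.81 = 2.36 µM.
Then v = 4.81 × 0.538/(2.36 + 0.538) = 0.894 μM/s.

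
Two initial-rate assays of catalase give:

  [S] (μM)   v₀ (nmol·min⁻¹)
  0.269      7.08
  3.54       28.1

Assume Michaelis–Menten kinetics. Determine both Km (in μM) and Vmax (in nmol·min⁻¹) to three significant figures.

Km = 1.14 μM; Vmax = 37.2 nmol·min⁻¹

From v = Vmax[S]/(Km+[S]), each point gives Vmax = v(Km+[S])/[S].
Equating: 7.08(Km+0.269)/0.269 = 28.1(Km+3.54)/3.54.
26.32·Km + 7.08 = 7.938·Km + 28.1, so (26.32 − 7.938)·Km = 28.1 − 7.08.
Km = 21.02/18.38 = 1.14 μM; then Vmax = 7.08(1.14+0.269)/0.269 = 37.2 nmol·min⁻¹.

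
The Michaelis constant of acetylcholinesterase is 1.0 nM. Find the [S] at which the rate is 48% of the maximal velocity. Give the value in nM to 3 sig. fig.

v/Vmax = [S]/(Km+[S]) = 0.48, so [S] = Km·0.48/(1 − 0.48) = 1.0 × 0.9231.
[S] = 0.923 nM.

0.923 nM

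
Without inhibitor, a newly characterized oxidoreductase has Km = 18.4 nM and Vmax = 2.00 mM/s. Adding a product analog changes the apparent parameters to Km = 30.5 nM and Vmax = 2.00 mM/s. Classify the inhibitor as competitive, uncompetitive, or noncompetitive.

competitive

Km increases (18.4 → 30.5 nM) while Vmax is unchanged — the hallmark of competitive inhibition.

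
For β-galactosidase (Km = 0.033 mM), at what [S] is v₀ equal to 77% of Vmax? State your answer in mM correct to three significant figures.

v/Vmax = [S]/(Km+[S]) = 0.77, so [S] = Km·0.77/(1 − 0.77) = 0.033 × 3.348.
[S] = 0.110 mM.

0.110 mM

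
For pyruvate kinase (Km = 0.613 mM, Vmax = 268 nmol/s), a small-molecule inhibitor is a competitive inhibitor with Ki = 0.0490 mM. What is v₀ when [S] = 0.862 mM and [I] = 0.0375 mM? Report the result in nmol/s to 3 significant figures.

With α = 1 + [I]/Ki = 1 + 0.0375/0.0490 = 1.765, the competitive rate law is v = Vmax[S] / (αKm + [S]).
v = 268×0.862 / (1.765×0.613 + 0.862) = 231.0/1.944 = 119 nmol/s.

119 nmol/s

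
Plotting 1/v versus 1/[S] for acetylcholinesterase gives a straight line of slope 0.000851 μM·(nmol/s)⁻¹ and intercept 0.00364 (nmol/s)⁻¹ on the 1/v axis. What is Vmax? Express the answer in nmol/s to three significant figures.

275 nmol/s

The y-intercept of a Lineweaver–Burk plot equals 1/Vmax, so Vmax = 1/0.00364 = 275 nmol/s.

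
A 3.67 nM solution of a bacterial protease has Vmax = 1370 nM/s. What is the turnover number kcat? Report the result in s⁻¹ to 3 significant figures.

373 s⁻¹

kcat = Vmax/[E]total = 1370 nM/s / 3.67 nM = 373 s⁻¹.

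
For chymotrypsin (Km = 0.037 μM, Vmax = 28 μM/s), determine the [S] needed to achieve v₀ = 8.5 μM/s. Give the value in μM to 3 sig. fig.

0.0161 μM

Rearranging v = Vmax[S]/(Km+[S]) gives [S] = Km·v/(Vmax − v).
[S] = 0.037 × 8.5 / (28 − 8.5) = 0.3145/19.50 = 0.0161 μM.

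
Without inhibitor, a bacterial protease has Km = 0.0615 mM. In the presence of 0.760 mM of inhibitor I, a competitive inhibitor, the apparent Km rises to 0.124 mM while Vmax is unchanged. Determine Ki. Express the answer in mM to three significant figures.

Competitive: Km,app = α·Km with α = 1 + [I]/Ki.
α = Km,app/Km = 0.124/0.0615 = 2.016.
Since α = 1 + [I]/Ki, [I]/Ki = 2.016 − 1 = 1.016 and Ki = 0.760/1.016 = 0.748 mM.

0.748 mM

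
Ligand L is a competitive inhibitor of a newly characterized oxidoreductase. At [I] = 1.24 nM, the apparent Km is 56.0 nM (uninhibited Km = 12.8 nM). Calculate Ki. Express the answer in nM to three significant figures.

Competitive: Km,app = α·Km with α = 1 + [I]/Ki.
α = Km,app/Km = 56.0/12.8 = 4.375.
Since α = 1 + [I]/Ki, [I]/Ki = 4.375 − 1 = 3.375 and Ki = 1.24/3.375 = 0.367 nM.

0.367 nM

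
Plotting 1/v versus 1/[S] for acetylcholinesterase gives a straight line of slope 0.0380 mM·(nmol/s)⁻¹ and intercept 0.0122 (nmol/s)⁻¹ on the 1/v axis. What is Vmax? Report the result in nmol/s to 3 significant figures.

The y-intercept of a Lineweaver–Burk plot equals 1/Vmax, so Vmax = 1/0.0122 = 82.0 nmol/s.

82.0 nmol/s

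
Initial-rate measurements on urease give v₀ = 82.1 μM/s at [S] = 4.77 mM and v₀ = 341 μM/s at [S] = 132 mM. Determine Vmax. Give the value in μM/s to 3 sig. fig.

In reciprocal form, 1/v = (Km/Vmax)·(1/[S]) + 1/Vmax. The two points give (1/[S], 1/v) = (0.2096, 0.01218) and (0.007576, 0.002933).
Slope = (0.01218 − 0.002933)/(0.2096 − 0.007576) = 0.04577; intercept = 0.01218 − 0.04577×0.2096 = 0.002586.
Vmax = 1/intercept = 387 μM/s; Km = slope × Vmax = 0.04577 × 387 = 17.7 mM.

387 μM/s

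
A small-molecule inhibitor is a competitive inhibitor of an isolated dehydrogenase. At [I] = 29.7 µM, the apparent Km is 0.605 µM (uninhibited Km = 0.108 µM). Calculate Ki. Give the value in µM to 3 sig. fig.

Competitive: Km,app = α·Km with α = 1 + [I]/Ki.
α = Km,app/Km = 0.605/0.108 = 5.602.
Since α = 1 + [I]/Ki, [I]/Ki = 5.602 − 1 = 4.602 and Ki = 29.7/4.602 = 6.45 µM.

6.45 µM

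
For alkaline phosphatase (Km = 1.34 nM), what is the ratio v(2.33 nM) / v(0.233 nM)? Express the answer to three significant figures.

4.29

Since Vmax cancels, v₂/v₁ = [S]₂(Km+[S]₁) / [S]₁(Km+[S]₂).
= 2.33×(1.34+0.233) / (0.233×(1.34+2.33)) = 3.665/0.8551 = 4.29.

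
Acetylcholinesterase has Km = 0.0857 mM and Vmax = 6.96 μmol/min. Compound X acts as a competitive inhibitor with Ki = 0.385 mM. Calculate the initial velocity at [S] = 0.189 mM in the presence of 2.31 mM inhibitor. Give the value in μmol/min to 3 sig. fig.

With α = 1 + [I]/Ki = 1 + 2.31/0.385 = 7.000, the competitive rate law is v = Vmax[S] / (αKm + [S]).
v = 6.96×0.189 / (7.000×0.0857 + 0.189) = 1.315/0.7889 = 1.67 μmol/min.

1.67 μmol/min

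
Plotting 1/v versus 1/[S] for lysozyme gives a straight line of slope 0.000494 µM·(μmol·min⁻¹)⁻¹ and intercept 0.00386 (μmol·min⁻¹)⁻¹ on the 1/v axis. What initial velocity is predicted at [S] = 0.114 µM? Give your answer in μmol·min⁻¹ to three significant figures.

122 μmol·min⁻¹

The y-intercept is 1/Vmax, so Vmax = 1/0.00386 = 259 μmol·min⁻¹.
The slope is Km/Vmax, so Km = 0.000494 × 259 = 0.128 µM.
Then v = 259 × 0.114/(0.128 + 0.114) = 122 μmol·min⁻¹.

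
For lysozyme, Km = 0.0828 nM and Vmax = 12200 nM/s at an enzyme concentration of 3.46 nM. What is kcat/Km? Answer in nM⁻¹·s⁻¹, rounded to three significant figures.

42600 nM⁻¹·s⁻¹

kcat = Vmax/[E]total = 12200/3.46 = 3530 s⁻¹.
kcat/Km = 3530/0.0828 = 42600 nM⁻¹·s⁻¹.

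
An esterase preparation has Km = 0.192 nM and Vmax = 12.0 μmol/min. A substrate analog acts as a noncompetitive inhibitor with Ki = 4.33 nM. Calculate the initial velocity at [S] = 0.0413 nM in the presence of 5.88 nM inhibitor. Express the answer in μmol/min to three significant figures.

0.901 μmol/min

With α = 1 + [I]/Ki = 1 + 5.88/4.33 = 2.358, the noncompetitive rate law is v = (Vmax/α)·[S] / (Km + [S]).
v = (12.0/2.358)×0.0413 / (0.192 + 0.0413) = 0.2102/0.2333 = 0.901 μmol/min.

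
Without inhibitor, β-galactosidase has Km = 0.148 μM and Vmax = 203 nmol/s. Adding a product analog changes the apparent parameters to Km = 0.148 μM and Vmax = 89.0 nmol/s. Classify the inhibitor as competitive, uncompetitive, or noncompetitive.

Vmax decreases (203 → 89.0 nmol/s) while Km is unchanged — pure noncompetitive inhibition.

noncompetitive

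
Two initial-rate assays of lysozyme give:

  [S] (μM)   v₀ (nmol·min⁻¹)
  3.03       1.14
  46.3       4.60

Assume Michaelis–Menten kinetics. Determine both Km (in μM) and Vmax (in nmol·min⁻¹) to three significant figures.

From v = Vmax[S]/(Km+[S]), each point gives Vmax = v(Km+[S])/[S].
Equating: 1.14(Km+3.03)/3.03 = 4.60(Km+46.3)/46.3.
0.3762·Km + 1.14 = 0.09935·Km + 4.60, so (0.3762 − 0.09935)·Km = 4.60 − 1.14.
Km = 3.460/0.2769 = 12.5 μM; then Vmax = 1.14(12.5+3.03)/3.03 = 5.84 nmol·min⁻¹.

Km = 12.5 μM; Vmax = 5.84 nmol·min⁻¹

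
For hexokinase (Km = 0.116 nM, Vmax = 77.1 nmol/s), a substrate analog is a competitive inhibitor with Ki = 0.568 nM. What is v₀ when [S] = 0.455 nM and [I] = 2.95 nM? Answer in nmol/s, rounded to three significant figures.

α = 1 + [I]/Ki = 1 + 2.95/0.568 = 6.194.
For a competitive inhibitor, Vmax is unchanged and the apparent Km becomes α·Km: Km,app = 0.718 nM, Vmax,app = 77.1 nmol/s.
v = Vmax,app·[S]/(Km,app + [S]) = 77.1 × 0.455/(0.718 + 0.455) = 29.9 nmol/s.

29.9 nmol/s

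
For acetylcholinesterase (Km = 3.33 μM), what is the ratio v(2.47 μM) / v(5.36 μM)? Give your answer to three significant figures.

The fractional saturations are [S]/(Km+[S]) = 5.36/8.690 = 0.6168 and 2.47/5.800 = 0.4259.
v₂/v₁ is just their ratio: 0.4259/0.6168 = 0.690.

0.690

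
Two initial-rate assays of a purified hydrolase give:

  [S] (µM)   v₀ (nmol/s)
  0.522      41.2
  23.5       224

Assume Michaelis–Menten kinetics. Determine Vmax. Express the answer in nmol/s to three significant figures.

In reciprocal form, 1/v = (Km/Vmax)·(1/[S]) + 1/Vmax. The two points give (1/[S], 1/v) = (1.916, 0.02427) and (0.04255, 0.004464).
Slope = (0.02427 − 0.004464)/(1.916 − 0.04255) = 0.01057; intercept = 0.02427 − 0.01057×1.916 = 0.004014.
Vmax = 1/intercept = 249 nmol/s; Km = slope × Vmax = 0.01057 × 249 = 2.63 µM.

249 nmol/s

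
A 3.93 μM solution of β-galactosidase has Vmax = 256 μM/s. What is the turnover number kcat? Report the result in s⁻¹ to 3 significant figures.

kcat = Vmax/[E]total = 256 μM/s / 3.93 μM = 65.1 s⁻¹.

65.1 s⁻¹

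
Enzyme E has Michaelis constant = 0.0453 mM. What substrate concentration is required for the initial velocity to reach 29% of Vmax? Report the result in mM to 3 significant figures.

0.0185 mM

v/Vmax = [S]/(Km+[S]) = 0.29, so [S] = Km·0.29/(1 − 0.29) = 0.0453 × 0.4085.
[S] = 0.0185 mM.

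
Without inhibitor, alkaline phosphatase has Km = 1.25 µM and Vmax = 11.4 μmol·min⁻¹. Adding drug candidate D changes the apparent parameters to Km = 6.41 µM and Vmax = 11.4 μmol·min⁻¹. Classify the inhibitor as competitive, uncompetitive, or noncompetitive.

competitive

Km increases (1.25 → 6.41 µM) while Vmax is unchanged — the hallmark of competitive inhibition.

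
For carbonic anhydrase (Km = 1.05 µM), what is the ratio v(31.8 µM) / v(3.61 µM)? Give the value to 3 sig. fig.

The fractional saturations are [S]/(Km+[S]) = 3.61/4.660 = 0.7747 and 31.8/32.85 = 0.9680.
v₂/v₁ is just their ratio: 0.9680/0.7747 = 1.25.

1.25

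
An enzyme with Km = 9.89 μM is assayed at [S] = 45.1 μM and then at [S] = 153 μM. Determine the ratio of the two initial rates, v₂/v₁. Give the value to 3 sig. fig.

1.15

Since Vmax cancels, v₂/v₁ = [S]₂(Km+[S]₁) / [S]₁(Km+[S]₂).
= 153×(9.89+45.1) / (45.1×(9.89+153)) = 8413/7346 = 1.15.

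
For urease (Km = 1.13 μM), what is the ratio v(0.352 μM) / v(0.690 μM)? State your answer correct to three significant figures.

The fractional saturations are [S]/(Km+[S]) = 0.690/1.820 = 0.3791 and 0.352/1.482 = 0.2375.
v₂/v₁ is just their ratio: 0.2375/0.3791 = 0.626.

0.626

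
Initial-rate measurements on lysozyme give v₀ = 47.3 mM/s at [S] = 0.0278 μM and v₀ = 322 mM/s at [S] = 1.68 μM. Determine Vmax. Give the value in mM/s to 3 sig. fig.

357 mM/s

From v = Vmax[S]/(Km+[S]), each point gives Vmax = v(Km+[S])/[S].
Equating: 47.3(Km+0.0278)/0.0278 = 322(Km+1.68)/1.68.
1701·Km + 47.3 = 191.7·Km + 322, so (1701 − 191.7)·Km = 322 − 47.3.
Km = 274.7/1510 = 0.182 μM; then Vmax = 47.3(0.182+0.0278)/0.0278 = 357 mM/s.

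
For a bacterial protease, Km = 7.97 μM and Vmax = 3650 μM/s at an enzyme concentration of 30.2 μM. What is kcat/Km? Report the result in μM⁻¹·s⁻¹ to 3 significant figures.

15.2 μM⁻¹·s⁻¹

kcat = Vmax/[E]total = 3650/30.2 = 121 s⁻¹.
kcat/Km = 121/7.97 = 15.2 μM⁻¹·s⁻¹.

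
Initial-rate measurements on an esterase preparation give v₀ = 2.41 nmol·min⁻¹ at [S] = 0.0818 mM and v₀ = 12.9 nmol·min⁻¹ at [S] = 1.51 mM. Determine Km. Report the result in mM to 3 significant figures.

0.501 mM

In reciprocal form, 1/v = (Km/Vmax)·(1/[S]) + 1/Vmax. The two points give (1/[S], 1/v) = (12.22, 0.4149) and (0.6623, 0.07752).
Slope = (0.4149 − 0.07752)/(12.22 − 0.6623) = 0.02918; intercept = 0.4149 − 0.02918×12.22 = 0.05819.
Vmax = 1/intercept = 17.2 nmol·min⁻¹; Km = slope × Vmax = 0.02918 × 17.2 = 0.501 mM.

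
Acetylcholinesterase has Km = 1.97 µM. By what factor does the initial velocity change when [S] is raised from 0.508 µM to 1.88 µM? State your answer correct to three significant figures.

Since Vmax cancels, v₂/v₁ = [S]₂(Km+[S]₁) / [S]₁(Km+[S]₂).
= 1.88×(1.97+0.508) / (0.508×(1.97+1.88)) = 4.659/1.956 = 2.38.

2.38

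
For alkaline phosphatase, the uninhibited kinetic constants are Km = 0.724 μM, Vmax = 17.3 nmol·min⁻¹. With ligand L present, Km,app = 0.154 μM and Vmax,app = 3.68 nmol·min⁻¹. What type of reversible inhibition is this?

Both Km and Vmax decrease by the same factor (~4.70-fold) — characteristic of uncompetitive inhibition.

uncompetitive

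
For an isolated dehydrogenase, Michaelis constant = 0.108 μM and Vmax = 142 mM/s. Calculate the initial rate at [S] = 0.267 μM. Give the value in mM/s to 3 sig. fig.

101 mM/s

[S]/(Km+[S]) = 0.267/0.3750 = 0.7120, the fractional saturation.
v = 0.7120 × Vmax = 0.7120 × 142 = 101 mM/s.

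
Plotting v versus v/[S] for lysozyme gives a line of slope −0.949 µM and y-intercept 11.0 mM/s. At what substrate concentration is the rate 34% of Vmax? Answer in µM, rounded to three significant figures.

The Eadie–Hofstee slope gives Km = 0.949 µM (slope = −Km).
v/Vmax = [S]/(Km+[S]) = 0.34 ⇒ [S] = Km·0.34/(1−0.34) = 0.949 × 0.5152 = 0.489 µM.

0.489 µM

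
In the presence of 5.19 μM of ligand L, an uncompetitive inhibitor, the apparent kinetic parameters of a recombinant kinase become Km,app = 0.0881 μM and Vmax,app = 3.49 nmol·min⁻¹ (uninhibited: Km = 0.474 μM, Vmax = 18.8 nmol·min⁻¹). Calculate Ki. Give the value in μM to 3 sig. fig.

1.18 μM

Uncompetitive: Vmax,app = Vmax/α (and Km,app = Km/α) with α = 1 + [I]/Ki.
α = Vmax/Vmax,app = 18.8/3.49 = 5.387.
Since α = 1 + [I]/Ki, [I]/Ki = 5.387 − 1 = 4.387 and Ki = 5.19/4.387 = 1.18 μM.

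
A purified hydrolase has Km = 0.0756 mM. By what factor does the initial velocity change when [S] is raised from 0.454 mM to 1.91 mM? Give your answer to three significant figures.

1.12

Since Vmax cancels, v₂/v₁ = [S]₂(Km+[S]₁) / [S]₁(Km+[S]₂).
= 1.91×(0.0756+0.454) / (0.454×(0.0756+1.91)) = 1.012/0.9015 = 1.12.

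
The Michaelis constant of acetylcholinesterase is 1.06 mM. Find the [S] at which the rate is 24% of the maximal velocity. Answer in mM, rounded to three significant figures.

v/Vmax = [S]/(Km+[S]) = 0.24, so [S] = Km·0.24/(1 − 0.24) = 1.06 × 0.3158.
[S] = 0.335 mM.

0.335 mM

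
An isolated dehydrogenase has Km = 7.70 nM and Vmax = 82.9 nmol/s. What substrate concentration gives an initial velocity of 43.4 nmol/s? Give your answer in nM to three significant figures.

Rearranging v = Vmax[S]/(Km+[S]) gives [S] = Km·v/(Vmax − v).
[S] = 7.70 × 43.4 / (82.9 − 43.4) = 334.2/39.50 = 8.46 nM.

8.46 nM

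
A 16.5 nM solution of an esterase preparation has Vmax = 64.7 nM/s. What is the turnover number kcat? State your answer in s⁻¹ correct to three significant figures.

3.92 s⁻¹

kcat = Vmax/[E]total = 64.7 nM/s / 16.5 nM = 3.92 s⁻¹.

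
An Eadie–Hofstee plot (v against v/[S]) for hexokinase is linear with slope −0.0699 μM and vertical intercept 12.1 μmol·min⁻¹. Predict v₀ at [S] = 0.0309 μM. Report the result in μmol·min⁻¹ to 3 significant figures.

3.71 μmol·min⁻¹

In the Eadie–Hofstee form v = Vmax − Km·(v/[S]), the slope is −Km and the intercept is Vmax, so Km = 0.0699 μM and Vmax = 12.1 μmol·min⁻¹.
v = 12.1 × 0.0309/(0.0699 + 0.0309) = 3.71 μmol·min⁻¹.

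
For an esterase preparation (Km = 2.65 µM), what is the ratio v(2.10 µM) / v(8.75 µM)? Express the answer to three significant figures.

Since Vmax cancels, v₂/v₁ = [S]₂(Km+[S]₁) / [S]₁(Km+[S]₂).
= 2.10×(2.65+8.75) / (8.75×(2.65+2.10)) = 23.94/41.56 = 0.576.

0.576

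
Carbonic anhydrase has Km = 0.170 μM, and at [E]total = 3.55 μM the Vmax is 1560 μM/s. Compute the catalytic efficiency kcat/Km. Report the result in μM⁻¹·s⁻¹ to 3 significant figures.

2580 μM⁻¹·s⁻¹

kcat = Vmax/[E]total = 1560/3.55 = 439 s⁻¹.
kcat/Km = 439/0.170 = 2580 μM⁻¹·s⁻¹.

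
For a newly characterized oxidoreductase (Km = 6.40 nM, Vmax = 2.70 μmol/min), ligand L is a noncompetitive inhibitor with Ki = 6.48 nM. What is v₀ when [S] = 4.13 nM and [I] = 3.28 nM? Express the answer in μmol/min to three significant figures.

0.703 μmol/min

α = 1 + [I]/Ki = 1 + 3.28/6.48 = 1.506.
For a noncompetitive inhibitor, Vmax is reduced to Vmax/α while Km is unchanged: Km,app = 6.40 nM, Vmax,app = 1.79 μmol/min.
v = Vmax,app·[S]/(Km,app + [S]) = 1.79 × 4.13/(6.40 + 4.13) = 0.703 μmol/min.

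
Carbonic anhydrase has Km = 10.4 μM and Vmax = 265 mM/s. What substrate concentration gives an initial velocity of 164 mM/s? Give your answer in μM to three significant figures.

Rearranging v = Vmax[S]/(Km+[S]) gives [S] = Km·v/(Vmax − v).
[S] = 10.4 × 164 / (265 − 164) = 1706/101.0 = 16.9 μM.

16.9 μM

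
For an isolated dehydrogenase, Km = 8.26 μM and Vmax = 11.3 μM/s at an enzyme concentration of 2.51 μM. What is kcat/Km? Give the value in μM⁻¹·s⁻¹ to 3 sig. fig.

kcat = Vmax/[E]total = 11.3/2.51 = 4.50 s⁻¹.
kcat/Km = 4.50/8.26 = 0.545 μM⁻¹·s⁻¹.

0.545 μM⁻¹·s⁻¹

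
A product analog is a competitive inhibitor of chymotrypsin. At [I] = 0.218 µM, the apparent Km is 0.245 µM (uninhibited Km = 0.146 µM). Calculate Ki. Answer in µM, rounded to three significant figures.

0.321 µM

Competitive: Km,app = α·Km with α = 1 + [I]/Ki.
α = Km,app/Km = 0.245/0.146 = 1.678.
Since α = 1 + [I]/Ki, [I]/Ki = 1.678 − 1 = 0.6781 and Ki = 0.218/0.6781 = 0.321 µM.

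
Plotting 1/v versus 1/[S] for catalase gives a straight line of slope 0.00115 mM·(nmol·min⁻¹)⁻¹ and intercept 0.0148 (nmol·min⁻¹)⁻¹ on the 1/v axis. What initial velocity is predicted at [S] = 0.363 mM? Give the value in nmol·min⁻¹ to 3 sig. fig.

55.7 nmol·min⁻¹

The y-intercept is 1/Vmax, so Vmax = 1/0.0148 = 67.6 nmol·min⁻¹.
The slope is Km/Vmax, so Km = 0.00115 × 67.6 = 0.0777 mM.
Then v = 67.6 × 0.363/(0.0777 + 0.363) = 55.7 nmol·min⁻¹.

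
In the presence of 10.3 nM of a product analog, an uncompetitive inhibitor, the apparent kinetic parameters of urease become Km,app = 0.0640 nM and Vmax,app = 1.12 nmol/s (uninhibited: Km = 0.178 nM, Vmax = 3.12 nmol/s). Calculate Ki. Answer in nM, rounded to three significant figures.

Uncompetitive: Vmax,app = Vmax/α (and Km,app = Km/α) with α = 1 + [I]/Ki.
α = Vmax/Vmax,app = 3.12/1.12 = 2.786.
Ki = [I]/(α − 1) = 10.3/1.786 = 5.77 nM.

5.77 nM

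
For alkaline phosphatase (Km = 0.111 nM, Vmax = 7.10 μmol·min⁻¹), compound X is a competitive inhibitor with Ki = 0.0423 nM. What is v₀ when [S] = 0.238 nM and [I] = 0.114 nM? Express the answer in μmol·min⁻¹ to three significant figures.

2.61 μmol·min⁻¹

With α = 1 + [I]/Ki = 1 + 0.114/0.0423 = 3.695, the competitive rate law is v = Vmax[S] / (αKm + [S]).
v = 7.10×0.238 / (3.695×0.111 + 0.238) = 1.690/0.6481 = 2.61 μmol·min⁻¹.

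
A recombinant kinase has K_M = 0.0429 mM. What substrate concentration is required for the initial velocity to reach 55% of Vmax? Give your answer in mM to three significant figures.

0.0524 mM

v/Vmax = [S]/(Km+[S]) = 0.55, so [S] = Km·0.55/(1 − 0.55) = 0.0429 × 1.222.
[S] = 0.0524 mM.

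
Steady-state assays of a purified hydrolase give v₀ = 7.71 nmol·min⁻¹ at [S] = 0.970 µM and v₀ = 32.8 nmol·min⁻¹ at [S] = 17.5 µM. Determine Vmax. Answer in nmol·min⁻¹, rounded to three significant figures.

In reciprocal form, 1/v = (Km/Vmax)·(1/[S]) + 1/Vmax. The two points give (1/[S], 1/v) = (1.031, 0.1297) and (0.05714, 0.03049).
Slope = (0.1297 − 0.03049)/(1.031 − 0.05714) = 0.1019; intercept = 0.1297 − 0.1019×1.031 = 0.02467.
Vmax = 1/intercept = 40.5 nmol·min⁻¹; Km = slope × Vmax = 0.1019 × 40.5 = 4.13 µM.

40.5 nmol·min⁻¹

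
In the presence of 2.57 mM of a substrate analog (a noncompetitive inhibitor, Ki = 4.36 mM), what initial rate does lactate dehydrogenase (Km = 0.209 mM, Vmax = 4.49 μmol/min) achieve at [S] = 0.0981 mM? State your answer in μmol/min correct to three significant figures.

α = 1 + [I]/Ki = 1 + 2.57/4.36 = 1.589.
For a noncompetitive inhibitor, Vmax is reduced to Vmax/α while Km is unchanged: Km,app = 0.209 mM, Vmax,app = 2.82 μmol/min.
v = Vmax,app·[S]/(Km,app + [S]) = 2.82 × 0.0981/(0.209 + 0.0981) = 0.902 μmol/min.

0.902 μmol/min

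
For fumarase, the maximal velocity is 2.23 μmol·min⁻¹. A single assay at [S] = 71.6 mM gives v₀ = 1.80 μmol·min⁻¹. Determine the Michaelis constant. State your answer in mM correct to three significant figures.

v/Vmax = 1.80/2.23 = 0.8072 = [S]/(Km+[S]).
So Km + [S] = [S]/0.8072 = 88.70 mM, giving Km = 88.70 − 71.6 = 17.1 mM.

17.1 mM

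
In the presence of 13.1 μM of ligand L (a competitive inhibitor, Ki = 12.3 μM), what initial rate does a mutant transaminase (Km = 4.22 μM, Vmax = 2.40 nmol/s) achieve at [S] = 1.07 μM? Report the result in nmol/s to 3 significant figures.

0.262 nmol/s

α = 1 + [I]/Ki = 1 + 13.1/12.3 = 2.065.
For a competitive inhibitor, Vmax is unchanged and the apparent Km becomes α·Km: Km,app = 8.71 μM, Vmax,app = 2.40 nmol/s.
v = Vmax,app·[S]/(Km,app + [S]) = 2.40 × 1.07/(8.71 + 1.07) = 0.262 nmol/s.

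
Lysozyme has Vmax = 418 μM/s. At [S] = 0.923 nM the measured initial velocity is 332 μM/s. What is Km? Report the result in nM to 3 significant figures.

0.239 nM

From v = Vmax[S]/(Km+[S]), Km = [S](Vmax − v)/v.
Km = 0.923 × (418 − 332) / 332 = 79.38/332 = 0.239 nM.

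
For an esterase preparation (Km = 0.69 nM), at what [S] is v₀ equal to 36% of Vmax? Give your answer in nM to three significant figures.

v/Vmax = [S]/(Km+[S]) = 0.36, so [S] = Km·0.36/(1 − 0.36) = 0.69 × 0.5625.
[S] = 0.388 nM.

0.388 nM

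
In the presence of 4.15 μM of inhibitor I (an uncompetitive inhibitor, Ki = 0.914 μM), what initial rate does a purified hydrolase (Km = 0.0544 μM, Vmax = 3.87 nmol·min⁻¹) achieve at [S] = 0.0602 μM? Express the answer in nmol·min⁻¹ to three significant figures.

0.601 nmol·min⁻¹

α = 1 + [I]/Ki = 1 + 4.15/0.914 = 5.540.
For an uncompetitive inhibitor, both parameters are divided by α, giving Vmax/α and Km/α: Km,app = 0.00982 μM, Vmax,app = 0.698 nmol·min⁻¹.
v = Vmax,app·[S]/(Km,app + [S]) = 0.698 × 0.0602/(0.00982 + 0.0602) = 0.601 nmol·min⁻¹.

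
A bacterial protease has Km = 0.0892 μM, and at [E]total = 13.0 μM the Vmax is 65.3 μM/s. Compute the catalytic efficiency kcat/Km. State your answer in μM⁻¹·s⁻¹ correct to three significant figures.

56.3 μM⁻¹·s⁻¹

kcat = Vmax/[E]total = 65.3/13.0 = 5.02 s⁻¹.
kcat/Km = 5.02/0.0892 = 56.3 μM⁻¹·s⁻¹.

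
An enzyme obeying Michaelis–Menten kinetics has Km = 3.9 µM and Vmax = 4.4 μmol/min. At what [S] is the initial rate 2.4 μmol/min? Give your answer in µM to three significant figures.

4.68 µM

The required fractional saturation is v/Vmax = 2.4/4.4 = 0.5455.
Then [S]/(Km+[S]) = 0.5455 ⇒ [S] = 3.9 × 0.5455/(1 − 0.5455) = 4.68 µM.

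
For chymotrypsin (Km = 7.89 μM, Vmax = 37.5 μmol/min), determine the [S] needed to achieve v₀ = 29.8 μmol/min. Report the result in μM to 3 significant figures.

The required fractional saturation is v/Vmax = 29.8/37.5 = 0.7947.
Then [S]/(Km+[S]) = 0.7947 ⇒ [S] = 7.89 × 0.7947/(1 − 0.7947) = 30.5 μM.

30.5 μM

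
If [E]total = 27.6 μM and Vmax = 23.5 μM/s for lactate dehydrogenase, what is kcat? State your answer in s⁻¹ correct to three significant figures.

kcat = Vmax/[E]total = 23.5 μM/s / 27.6 μM = 0.851 s⁻¹.

0.851 s⁻¹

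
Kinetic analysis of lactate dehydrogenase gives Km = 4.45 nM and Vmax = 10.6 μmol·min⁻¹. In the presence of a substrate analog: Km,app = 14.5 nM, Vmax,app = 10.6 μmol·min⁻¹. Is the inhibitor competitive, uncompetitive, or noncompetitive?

Km increases (4.45 → 14.5 nM) while Vmax is unchanged — the hallmark of competitive inhibition.

competitive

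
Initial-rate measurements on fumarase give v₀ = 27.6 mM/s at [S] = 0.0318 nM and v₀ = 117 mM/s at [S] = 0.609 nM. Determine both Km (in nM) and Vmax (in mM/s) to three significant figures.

Km = 0.132 nM; Vmax = 142 mM/s

From v = Vmax[S]/(Km+[S]), each point gives Vmax = v(Km+[S])/[S].
Equating: 27.6(Km+0.0318)/0.0318 = 117(Km+0.609)/0.609.
867.9·Km + 27.6 = 192.1·Km + 117, so (867.9 − 192.1)·Km = 117 − 27.6.
Km = 89.40/675.8 = 0.132 nM; then Vmax = 27.6(0.132+0.0318)/0.0318 = 142 mM/s.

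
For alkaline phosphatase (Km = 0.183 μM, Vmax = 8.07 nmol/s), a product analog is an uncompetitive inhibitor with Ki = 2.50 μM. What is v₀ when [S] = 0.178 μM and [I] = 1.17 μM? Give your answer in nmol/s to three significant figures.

With α = 1 + [I]/Ki = 1 + 1.17/2.50 = 1.468, the uncompetitive rate law is v = (Vmax/α)·[S] / (Km/α + [S]).
v = (8.07/1.468)×0.178 / (0.183/1.468 + 0.178) = 0.9785/0.3027 = 3.23 nmol/s.

3.23 nmol/s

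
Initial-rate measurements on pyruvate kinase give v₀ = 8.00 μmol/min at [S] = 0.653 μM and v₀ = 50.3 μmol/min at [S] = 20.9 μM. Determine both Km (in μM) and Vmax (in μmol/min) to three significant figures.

From v = Vmax[S]/(Km+[S]), each point gives Vmax = v(Km+[S])/[S].
Equating: 8.00(Km+0.653)/0.653 = 50.3(Km+20.9)/20.9.
12.25·Km + 8.00 = 2.407·Km + 50.3, so (12.25 − 2.407)·Km = 50.3 − 8.00.
Km = 42.30/9.844 = 4.30 μM; then Vmax = 8.00(4.30+0.653)/0.653 = 60.6 μmol/min.

Km = 4.30 μM; Vmax = 60.6 μmol/min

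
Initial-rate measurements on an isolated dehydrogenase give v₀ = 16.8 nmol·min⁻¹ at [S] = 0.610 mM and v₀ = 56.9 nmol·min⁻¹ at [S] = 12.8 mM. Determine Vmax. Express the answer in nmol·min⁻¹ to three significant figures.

From v = Vmax[S]/(Km+[S]), each point gives Vmax = v(Km+[S])/[S].
Equating: 16.8(Km+0.610)/0.610 = 56.9(Km+12.8)/12.8.
27.54·Km + 16.8 = 4.445·Km + 56.9, so (27.54 − 4.445)·Km = 56.9 − 16.8.
Km = 40.10/23.10 = 1.74 mM; then Vmax = 16.8(1.74+0.610)/0.610 = 64.6 nmol·min⁻¹.

64.6 nmol·min⁻¹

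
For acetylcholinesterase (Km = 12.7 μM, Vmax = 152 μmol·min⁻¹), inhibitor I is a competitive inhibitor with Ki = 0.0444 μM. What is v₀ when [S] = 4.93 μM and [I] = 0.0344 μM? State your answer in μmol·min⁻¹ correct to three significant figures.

27.3 μmol·min⁻¹

α = 1 + [I]/Ki = 1 + 0.0344/0.0444 = 1.775.
For a competitive inhibitor, Vmax is unchanged and the apparent Km becomes α·Km: Km,app = 22.5 μM, Vmax,app = 152 μmol·min⁻¹.
v = Vmax,app·[S]/(Km,app + [S]) = 152 × 4.93/(22.5 + 4.93) = 27.3 μmol·min⁻¹.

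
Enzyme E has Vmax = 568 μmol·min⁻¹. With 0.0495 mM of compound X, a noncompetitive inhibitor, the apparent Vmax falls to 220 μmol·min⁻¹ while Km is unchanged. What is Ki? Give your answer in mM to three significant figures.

Noncompetitive: Vmax,app = Vmax/α with α = 1 + [I]/Ki.
α = Vmax/Vmax,app = 568/220 = 2.582.
Since α = 1 + [I]/Ki, [I]/Ki = 2.582 − 1 = 1.582 and Ki = 0.0495/1.582 = 0.0313 mM.

0.0313 mM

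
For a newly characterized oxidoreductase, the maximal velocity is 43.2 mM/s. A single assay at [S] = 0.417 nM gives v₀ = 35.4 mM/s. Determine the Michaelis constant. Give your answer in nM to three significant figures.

0.0919 nM

v/Vmax = 35.4/43.2 = 0.8194 = [S]/(Km+[S]).
So Km + [S] = [S]/0.8194 = 0.5089 nM, giving Km = 0.5089 − 0.417 = 0.0919 nM.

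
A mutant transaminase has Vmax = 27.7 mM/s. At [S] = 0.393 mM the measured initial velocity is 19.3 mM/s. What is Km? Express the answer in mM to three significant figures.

v/Vmax = 19.3/27.7 = 0.6968 = [S]/(Km+[S]).
So Km + [S] = [S]/0.6968 = 0.5640 mM, giving Km = 0.5640 − 0.393 = 0.171 mM.

0.171 mM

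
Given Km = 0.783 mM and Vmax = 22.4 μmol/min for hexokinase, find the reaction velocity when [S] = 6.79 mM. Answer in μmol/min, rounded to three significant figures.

[S]/(Km+[S]) = 6.79/7.573 = 0.8966, the fractional saturation.
v = 0.8966 × Vmax = 0.8966 × 22.4 = 20.1 μmol/min.

20.1 μmol/min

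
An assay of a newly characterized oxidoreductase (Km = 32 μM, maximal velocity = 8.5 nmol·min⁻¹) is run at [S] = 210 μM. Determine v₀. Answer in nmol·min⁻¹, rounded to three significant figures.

[S]/(Km+[S]) = 210/242.0 = 0.8678, the fractional saturation.
v = 0.8678 × Vmax = 0.8678 × 8.5 = 7.38 nmol·min⁻¹.

7.38 nmol·min⁻¹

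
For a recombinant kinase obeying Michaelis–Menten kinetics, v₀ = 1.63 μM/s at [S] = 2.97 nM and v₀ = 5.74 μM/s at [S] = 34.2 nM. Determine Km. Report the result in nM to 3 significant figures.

10.8 nM

In reciprocal form, 1/v = (Km/Vmax)·(1/[S]) + 1/Vmax. The two points give (1/[S], 1/v) = (0.3367, 0.6135) and (0.02924, 0.1742).
Slope = (0.6135 − 0.1742)/(0.3367 − 0.02924) = 1.429; intercept = 0.6135 − 1.429×0.3367 = 0.1324.
Vmax = 1/intercept = 7.55 μM/s; Km = slope × Vmax = 1.429 × 7.55 = 10.8 nM.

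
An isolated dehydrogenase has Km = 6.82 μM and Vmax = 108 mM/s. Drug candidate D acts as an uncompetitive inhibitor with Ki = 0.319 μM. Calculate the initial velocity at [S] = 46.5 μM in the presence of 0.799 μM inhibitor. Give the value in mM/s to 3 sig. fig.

29.6 mM/s

With α = 1 + [I]/Ki = 1 + 0.799/0.319 = 3.505, the uncompetitive rate law is v = (Vmax/α)·[S] / (Km/α + [S]).
v = (108/3.505)×46.5 / (6.82/3.505 + 46.5) = 1433/48.45 = 29.6 mM/s.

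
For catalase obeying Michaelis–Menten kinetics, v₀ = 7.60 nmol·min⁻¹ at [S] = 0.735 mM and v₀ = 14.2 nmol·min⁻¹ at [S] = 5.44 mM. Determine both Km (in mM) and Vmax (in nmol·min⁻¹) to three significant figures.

In reciprocal form, 1/v = (Km/Vmax)·(1/[S]) + 1/Vmax. The two points give (1/[S], 1/v) = (1.361, 0.1316) and (0.1838, 0.07042).
Slope = (0.1316 − 0.07042)/(1.361 − 0.1838) = 0.05197; intercept = 0.1316 − 0.05197×1.361 = 0.06087.
Vmax = 1/intercept = 16.4 nmol·min⁻¹; Km = slope × Vmax = 0.05197 × 16.4 = 0.854 mM.

Km = 0.854 mM; Vmax = 16.4 nmol·min⁻¹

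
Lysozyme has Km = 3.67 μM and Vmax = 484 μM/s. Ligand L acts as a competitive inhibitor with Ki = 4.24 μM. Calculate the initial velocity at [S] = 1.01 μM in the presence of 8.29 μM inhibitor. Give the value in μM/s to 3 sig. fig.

41.2 μM/s

α = 1 + [I]/Ki = 1 + 8.29/4.24 = 2.955.
For a competitive inhibitor, Vmax is unchanged and the apparent Km becomes α·Km: Km,app = 10.8 μM, Vmax,app = 484 μM/s.
v = Vmax,app·[S]/(Km,app + [S]) = 484 × 1.01/(10.8 + 1.01) = 41.2 μM/s.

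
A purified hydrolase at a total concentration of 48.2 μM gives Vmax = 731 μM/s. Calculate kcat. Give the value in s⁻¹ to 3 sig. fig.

kcat = Vmax/[E]total = 731 μM/s / 48.2 μM = 15.2 s⁻¹.

15.2 s⁻¹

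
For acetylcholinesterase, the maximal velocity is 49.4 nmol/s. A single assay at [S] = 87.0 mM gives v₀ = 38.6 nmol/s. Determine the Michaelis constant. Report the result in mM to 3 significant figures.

v/Vmax = 38.6/49.4 = 0.7814 = [S]/(Km+[S]).
So Km + [S] = [S]/0.7814 = 111.3 mM, giving Km = 111.3 − 87.0 = 24.3 mM.

24.3 mM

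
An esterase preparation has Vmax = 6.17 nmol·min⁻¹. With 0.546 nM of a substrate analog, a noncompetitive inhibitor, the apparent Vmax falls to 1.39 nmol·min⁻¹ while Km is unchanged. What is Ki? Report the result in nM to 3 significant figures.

Noncompetitive: Vmax,app = Vmax/α with α = 1 + [I]/Ki.
α = Vmax/Vmax,app = 6.17/1.39 = 4.439.
Ki = [I]/(α − 1) = 0.546/3.439 = 0.159 nM.

0.159 nM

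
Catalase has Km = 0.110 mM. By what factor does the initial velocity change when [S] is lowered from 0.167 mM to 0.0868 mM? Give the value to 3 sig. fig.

0.732

Since Vmax cancels, v₂/v₁ = [S]₂(Km+[S]₁) / [S]₁(Km+[S]₂).
= 0.0868×(0.110+0.167) / (0.167×(0.110+0.0868)) = 0.02404/0.03287 = 0.732.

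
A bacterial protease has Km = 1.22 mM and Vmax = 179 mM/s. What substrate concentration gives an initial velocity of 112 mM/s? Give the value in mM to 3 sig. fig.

2.04 mM

The required fractional saturation is v/Vmax = 112/179 = 0.6257.
Then [S]/(Km+[S]) = 0.6257 ⇒ [S] = 1.22 × 0.6257/(1 − 0.6257) = 2.04 mM.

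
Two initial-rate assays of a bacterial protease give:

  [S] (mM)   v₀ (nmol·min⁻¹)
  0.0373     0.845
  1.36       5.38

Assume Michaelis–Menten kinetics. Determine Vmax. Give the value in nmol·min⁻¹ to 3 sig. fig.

From v = Vmax[S]/(Km+[S]), each point gives Vmax = v(Km+[S])/[S].
Equating: 0.845(Km+0.0373)/0.0373 = 5.38(Km+1.36)/1.36.
22.65·Km + 0.845 = 3.956·Km + 5.38, so (22.65 − 3.956)·Km = 5.38 − 0.845.
Km = 4.535/18.70 = 0.243 mM; then Vmax = 0.845(0.243+0.0373)/0.0373 = 6.34 nmol·min⁻¹.

6.34 nmol·min⁻¹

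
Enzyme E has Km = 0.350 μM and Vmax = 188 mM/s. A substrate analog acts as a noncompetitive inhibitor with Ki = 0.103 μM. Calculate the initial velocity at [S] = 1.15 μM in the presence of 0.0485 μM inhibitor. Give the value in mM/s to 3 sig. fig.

98.0 mM/s

α = 1 + [I]/Ki = 1 + 0.0485/0.103 = 1.471.
For a noncompetitive inhibitor, Vmax is reduced to Vmax/α while Km is unchanged: Km,app = 0.350 μM, Vmax,app = 128 mM/s.
v = Vmax,app·[S]/(Km,app + [S]) = 128 × 1.15/(0.350 + 1.15) = 98.0 mM/s.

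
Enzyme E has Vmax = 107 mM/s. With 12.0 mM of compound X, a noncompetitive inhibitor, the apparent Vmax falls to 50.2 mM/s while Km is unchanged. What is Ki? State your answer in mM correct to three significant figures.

10.6 mM

Noncompetitive: Vmax,app = Vmax/α with α = 1 + [I]/Ki.
α = Vmax/Vmax,app = 107/50.2 = 2.131.
Ki = [I]/(α − 1) = 12.0/1.131 = 10.6 mM.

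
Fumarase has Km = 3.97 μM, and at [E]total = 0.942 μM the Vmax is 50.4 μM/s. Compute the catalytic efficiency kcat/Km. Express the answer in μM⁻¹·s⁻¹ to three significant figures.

13.5 μM⁻¹·s⁻¹

kcat = Vmax/[E]total = 50.4/0.942 = 53.5 s⁻¹.
kcat/Km = 53.5/3.97 = 13.5 μM⁻¹·s⁻¹.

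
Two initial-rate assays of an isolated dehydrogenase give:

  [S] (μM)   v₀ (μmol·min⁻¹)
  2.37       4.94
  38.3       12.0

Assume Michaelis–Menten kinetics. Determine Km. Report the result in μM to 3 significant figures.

From v = Vmax[S]/(Km+[S]), each point gives Vmax = v(Km+[S])/[S].
Equating: 4.94(Km+2.37)/2.37 = 12.0(Km+38.3)/38.3.
2.084·Km + 4.94 = 0.3133·Km + 12.0, so (2.084 − 0.3133)·Km = 12.0 − 4.94.
Km = 7.060/1.771 = 3.99 μM; then Vmax = 4.94(3.99+2.37)/2.37 = 13.2 μmol·min⁻¹.

3.99 μM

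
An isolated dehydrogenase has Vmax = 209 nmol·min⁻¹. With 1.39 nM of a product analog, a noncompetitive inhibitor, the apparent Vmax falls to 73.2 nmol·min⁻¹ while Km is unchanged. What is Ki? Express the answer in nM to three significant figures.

Noncompetitive: Vmax,app = Vmax/α with α = 1 + [I]/Ki.
α = Vmax/Vmax,app = 209/73.2 = 2.855.
Ki = [I]/(α − 1) = 1.39/1.855 = 0.749 nM.

0.749 nM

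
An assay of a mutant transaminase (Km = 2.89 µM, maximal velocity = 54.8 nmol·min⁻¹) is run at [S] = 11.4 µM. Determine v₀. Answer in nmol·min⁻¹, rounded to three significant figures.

[S]/(Km+[S]) = 11.4/14.29 = 0.7978, the fractional saturation.
v = 0.7978 × Vmax = 0.7978 × 54.8 = 43.7 nmol·min⁻¹.

43.7 nmol·min⁻¹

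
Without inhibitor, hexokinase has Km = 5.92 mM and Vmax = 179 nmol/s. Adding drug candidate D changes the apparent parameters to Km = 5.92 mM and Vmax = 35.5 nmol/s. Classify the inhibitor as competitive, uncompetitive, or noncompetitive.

noncompetitive

Vmax decreases (179 → 35.5 nmol/s) while Km is unchanged — pure noncompetitive inhibition.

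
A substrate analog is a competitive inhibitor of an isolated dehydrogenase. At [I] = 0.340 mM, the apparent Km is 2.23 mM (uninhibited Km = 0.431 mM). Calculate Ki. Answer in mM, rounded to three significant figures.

Competitive: Km,app = α·Km with α = 1 + [I]/Ki.
α = Km,app/Km = 2.23/0.431 = 5.174.
Ki = [I]/(α − 1) = 0.340/4.174 = 0.0815 mM.

0.0815 mM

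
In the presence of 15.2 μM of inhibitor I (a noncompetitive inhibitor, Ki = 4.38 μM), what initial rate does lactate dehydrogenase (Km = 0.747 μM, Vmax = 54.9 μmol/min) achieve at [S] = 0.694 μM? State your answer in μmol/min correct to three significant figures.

α = 1 + [I]/Ki = 1 + 15.2/4.38 = 4.470.
For a noncompetitive inhibitor, Vmax is reduced to Vmax/α while Km is unchanged: Km,app = 0.747 μM, Vmax,app = 12.3 μmol/min.
v = Vmax,app·[S]/(Km,app + [S]) = 12.3 × 0.694/(0.747 + 0.694) = 5.91 μmol/min.

5.91 μmol/min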